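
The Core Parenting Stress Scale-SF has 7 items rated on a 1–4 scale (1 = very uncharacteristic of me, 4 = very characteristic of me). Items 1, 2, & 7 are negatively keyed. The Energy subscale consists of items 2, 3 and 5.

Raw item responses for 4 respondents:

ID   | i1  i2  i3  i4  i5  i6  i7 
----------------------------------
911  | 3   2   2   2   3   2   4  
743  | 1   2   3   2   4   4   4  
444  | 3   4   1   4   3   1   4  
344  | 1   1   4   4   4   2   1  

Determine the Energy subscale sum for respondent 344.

Respondent 344 raw: 1, 1, 4, 4, 4, 2, 1.
Energy items: 2, 3, 5.
Reverse-coded (on a 1–4 scale, reversed = 5 − raw):
  item 2: 5 − 1 = 4
  item 3: 4
  item 5: 4
Sum = 4 + 4 + 4 = 12

12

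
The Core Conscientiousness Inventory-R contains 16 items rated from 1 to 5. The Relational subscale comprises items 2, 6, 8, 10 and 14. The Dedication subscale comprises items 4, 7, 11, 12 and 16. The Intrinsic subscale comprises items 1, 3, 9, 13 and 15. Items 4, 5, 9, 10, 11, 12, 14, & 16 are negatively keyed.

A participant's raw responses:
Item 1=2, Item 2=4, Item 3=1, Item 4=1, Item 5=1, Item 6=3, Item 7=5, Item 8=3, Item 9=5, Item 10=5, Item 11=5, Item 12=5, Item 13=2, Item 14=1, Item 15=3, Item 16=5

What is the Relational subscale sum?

16

Relational items: 2, 6, 8, 10, 14.
Of these, items 10 & 14 are negatively keyed; on a 1–5 scale, reversed = 6 − raw.
  item 2: 4
  item 6: 3
  item 8: 3
  item 10: 6 − 5 = 1
  item 14: 6 − 1 = 5
Sum = 4 + 3 + 3 + 1 + 5 = 16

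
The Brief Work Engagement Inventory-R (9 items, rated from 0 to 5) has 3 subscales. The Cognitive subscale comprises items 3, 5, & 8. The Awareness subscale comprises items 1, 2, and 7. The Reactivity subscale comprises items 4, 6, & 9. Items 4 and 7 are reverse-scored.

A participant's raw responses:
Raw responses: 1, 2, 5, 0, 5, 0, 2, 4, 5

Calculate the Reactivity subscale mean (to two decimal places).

3.33

Reactivity items: 4, 6, 9.
Of these, item 4 is reverse-scored; on a 0–5 scale, reversed = 5 − raw.
  item 4: 5 − 0 = 5
  item 6: 0
  item 9: 5
Sum = 5 + 0 + 5 = 10
Mean = 10 / 3 = 3.33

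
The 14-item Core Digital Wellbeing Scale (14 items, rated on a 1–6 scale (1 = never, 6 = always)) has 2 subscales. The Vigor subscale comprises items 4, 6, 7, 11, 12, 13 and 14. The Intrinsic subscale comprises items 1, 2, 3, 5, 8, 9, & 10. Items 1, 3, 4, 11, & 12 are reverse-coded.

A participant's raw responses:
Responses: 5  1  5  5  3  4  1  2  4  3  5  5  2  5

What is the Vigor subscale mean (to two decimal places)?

2.57

Vigor items: 4, 6, 7, 11, 12, 13, 14.
Of these, items 4, 11, and 12 are reverse-coded; reversed = (1+6) − raw = 7 − raw.
  item 4: 7 − 5 = 2
  item 6: 4
  item 7: 1
  item 11: 7 − 5 = 2
  item 12: 7 − 5 = 2
  item 13: 2
  item 14: 5
Sum = 2 + 4 + 1 + 2 + 2 + 2 + 5 = 18
Mean = 18 / 7 = 2.57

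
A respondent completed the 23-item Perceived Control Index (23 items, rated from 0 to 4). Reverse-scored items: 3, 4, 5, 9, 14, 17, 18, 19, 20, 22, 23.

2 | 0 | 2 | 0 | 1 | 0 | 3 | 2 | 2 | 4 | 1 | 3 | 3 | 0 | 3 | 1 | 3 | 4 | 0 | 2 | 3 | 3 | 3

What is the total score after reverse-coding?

49

Raw sum = 45. Reverse-scored items: 3, 4, 5, 9, 14, 17, 18, 19, 20, 22, 23; their raw sum = 20.
Each reversal replaces raw with 4 − raw, changing the total by 4 − 2·raw per item.
Total = 45 + 11·4 − 2·20 = 45 + 44 − 40 = 49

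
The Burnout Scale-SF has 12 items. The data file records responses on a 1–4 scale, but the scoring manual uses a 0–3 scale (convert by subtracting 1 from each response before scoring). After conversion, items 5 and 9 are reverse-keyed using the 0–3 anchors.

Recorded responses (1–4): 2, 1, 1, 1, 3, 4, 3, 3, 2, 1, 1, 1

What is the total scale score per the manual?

11

Convert to 0–3: 1, 0, 0, 0, 2, 3, 2, 2, 1, 0, 0, 0
Reverse-coded (reverse-coded value = 3 − response):
  item 5: 3 − 2 = 1
  item 9: 3 − 1 = 2
Scored: 1, 0, 0, 0, 1, 3, 2, 2, 2, 0, 0, 0
Total = 11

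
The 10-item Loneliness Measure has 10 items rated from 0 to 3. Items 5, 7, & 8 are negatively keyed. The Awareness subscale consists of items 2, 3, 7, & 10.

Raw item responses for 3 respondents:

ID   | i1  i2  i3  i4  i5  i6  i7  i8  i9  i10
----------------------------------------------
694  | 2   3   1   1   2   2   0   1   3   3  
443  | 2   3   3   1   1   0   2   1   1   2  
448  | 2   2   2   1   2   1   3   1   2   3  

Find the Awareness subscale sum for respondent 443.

Respondent 443 raw: 2, 3, 3, 1, 1, 0, 2, 1, 1, 2.
Awareness items: 2, 3, 7, 10.
Reverse-coded (reversed = (0+3) − raw = 3 − raw):
  item 2: 3
  item 3: 3
  item 7: 3 − 2 = 1
  item 10: 2
Sum = 3 + 3 + 1 + 2 = 9

9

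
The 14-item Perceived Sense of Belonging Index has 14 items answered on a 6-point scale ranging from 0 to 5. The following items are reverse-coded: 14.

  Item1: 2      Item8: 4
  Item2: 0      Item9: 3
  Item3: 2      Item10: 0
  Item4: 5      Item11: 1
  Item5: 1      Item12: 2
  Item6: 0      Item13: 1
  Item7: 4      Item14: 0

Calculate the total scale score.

Reverse-coded items (on a 0–5 scale, reversed = 5 − raw):
  item 14: 5 − 0 = 5
Scored items: 2, 0, 2, 5, 1, 0, 4, 4, 3, 0, 1, 2, 1, 5
Total = 2 + 0 + 2 + 5 + 1 + 0 + 4 + 4 + 3 + 0 + 1 + 2 + 1 + 5 = 30

30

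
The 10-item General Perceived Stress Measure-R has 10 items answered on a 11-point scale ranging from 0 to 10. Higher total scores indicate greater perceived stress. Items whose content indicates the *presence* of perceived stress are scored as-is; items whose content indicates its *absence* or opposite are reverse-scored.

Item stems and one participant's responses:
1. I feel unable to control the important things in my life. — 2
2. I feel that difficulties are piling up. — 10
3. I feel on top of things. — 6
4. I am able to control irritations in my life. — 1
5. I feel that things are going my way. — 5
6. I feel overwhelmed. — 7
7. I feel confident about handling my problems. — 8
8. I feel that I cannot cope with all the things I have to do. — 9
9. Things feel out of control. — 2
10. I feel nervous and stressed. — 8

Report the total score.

58

Items 3, 4, 5, 7 describe the absence/opposite of perceived stress → reverse-score.
on a 0–10 scale, reversed = 10 − raw.
  item 1: 2
  item 2: 10
  item 3: 10 − 6 = 4
  item 4: 10 − 1 = 9
  item 5: 10 − 5 = 5
  item 6: 7
  item 7: 10 − 8 = 2
  item 8: 9
  item 9: 2
  item 10: 8
Total = 2 + 10 + 4 + 9 + 5 + 7 + 2 + 9 + 2 + 8 = 58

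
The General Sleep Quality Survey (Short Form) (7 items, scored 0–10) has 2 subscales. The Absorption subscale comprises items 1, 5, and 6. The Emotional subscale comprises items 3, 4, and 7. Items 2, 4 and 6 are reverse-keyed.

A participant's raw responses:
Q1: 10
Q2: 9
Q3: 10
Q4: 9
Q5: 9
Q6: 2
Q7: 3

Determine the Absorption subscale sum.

27

Absorption items: 1, 5, 6.
Of these, item 6 is reverse-keyed; on a 0–10 scale, reversed = 10 − raw.
  item 1: 10
  item 5: 9
  item 6: 10 − 2 = 8
Sum = 10 + 9 + 8 = 27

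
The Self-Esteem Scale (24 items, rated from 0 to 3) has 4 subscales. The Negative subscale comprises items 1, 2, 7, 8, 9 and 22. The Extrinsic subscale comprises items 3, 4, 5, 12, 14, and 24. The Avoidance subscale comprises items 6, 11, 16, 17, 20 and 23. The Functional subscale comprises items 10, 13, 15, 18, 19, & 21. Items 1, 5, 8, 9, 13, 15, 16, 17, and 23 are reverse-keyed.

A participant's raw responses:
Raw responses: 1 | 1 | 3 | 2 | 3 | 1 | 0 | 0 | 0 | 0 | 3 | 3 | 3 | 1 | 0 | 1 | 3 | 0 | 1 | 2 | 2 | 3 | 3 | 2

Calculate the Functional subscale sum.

6

Functional items: 10, 13, 15, 18, 19, 21.
Of these, items 13 & 15 are reverse-keyed; reverse-coded value = 3 − response.
  item 10: 0
  item 13: 3 − 3 = 0
  item 15: 3 − 0 = 3
  item 18: 0
  item 19: 1
  item 21: 2
Sum = 0 + 0 + 3 + 0 + 1 + 2 = 6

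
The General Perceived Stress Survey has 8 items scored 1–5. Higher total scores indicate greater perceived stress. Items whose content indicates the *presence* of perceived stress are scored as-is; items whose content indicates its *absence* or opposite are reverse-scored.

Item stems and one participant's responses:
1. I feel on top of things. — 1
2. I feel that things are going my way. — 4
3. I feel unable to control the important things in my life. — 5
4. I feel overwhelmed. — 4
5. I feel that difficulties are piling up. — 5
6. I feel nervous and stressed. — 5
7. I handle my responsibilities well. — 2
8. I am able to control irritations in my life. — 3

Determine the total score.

Items 1, 2, 7, 8 describe the absence/opposite of perceived stress → reverse-score.
on a 1–5 scale, reversed = 6 − raw.
  item 1: 6 − 1 = 5
  item 2: 6 − 4 = 2
  item 3: 5
  item 4: 4
  item 5: 5
  item 6: 5
  item 7: 6 − 2 = 4
  item 8: 6 − 3 = 3
Total = 5 + 2 + 5 + 4 + 5 + 5 + 4 + 3 = 33

33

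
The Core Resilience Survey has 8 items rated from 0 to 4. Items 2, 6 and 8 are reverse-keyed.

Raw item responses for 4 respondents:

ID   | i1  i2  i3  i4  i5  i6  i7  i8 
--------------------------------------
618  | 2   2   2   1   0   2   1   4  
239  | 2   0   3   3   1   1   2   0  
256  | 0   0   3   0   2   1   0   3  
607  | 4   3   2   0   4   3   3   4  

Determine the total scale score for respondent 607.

15

Respondent 607 raw: 4, 3, 2, 0, 4, 3, 3, 4.
Reverse-coded (reversed = (0+4) − raw = 4 − raw):
  item 1: 4
  item 2: 4 − 3 = 1
  item 3: 2
  item 4: 0
  item 5: 4
  item 6: 4 − 3 = 1
  item 7: 3
  item 8: 4 − 4 = 0
Sum = 4 + 1 + 2 + 0 + 4 + 1 + 3 + 0 = 15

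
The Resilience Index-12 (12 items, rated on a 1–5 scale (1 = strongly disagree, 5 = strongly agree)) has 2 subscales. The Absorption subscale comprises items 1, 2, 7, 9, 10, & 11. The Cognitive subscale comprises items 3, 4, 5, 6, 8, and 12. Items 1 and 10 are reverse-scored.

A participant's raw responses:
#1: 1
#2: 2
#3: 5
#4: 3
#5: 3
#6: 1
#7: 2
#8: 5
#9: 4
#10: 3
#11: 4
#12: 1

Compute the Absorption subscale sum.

Absorption items: 1, 2, 7, 9, 10, 11.
Of these, items 1 & 10 are reverse-scored; reverse-coded value = 6 − response.
  item 1: 6 − 1 = 5
  item 2: 2
  item 7: 2
  item 9: 4
  item 10: 6 − 3 = 3
  item 11: 4
Sum = 5 + 2 + 2 + 4 + 3 + 4 = 20

20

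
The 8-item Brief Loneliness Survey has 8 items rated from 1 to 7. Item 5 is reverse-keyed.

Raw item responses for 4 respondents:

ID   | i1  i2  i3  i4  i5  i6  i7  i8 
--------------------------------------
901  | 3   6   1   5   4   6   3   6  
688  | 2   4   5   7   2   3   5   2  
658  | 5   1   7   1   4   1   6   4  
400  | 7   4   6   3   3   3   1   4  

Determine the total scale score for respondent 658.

Respondent 658 raw: 5, 1, 7, 1, 4, 1, 6, 4.
Reverse-coded (reverse-coded value = 8 − response):
  item 1: 5
  item 2: 1
  item 3: 7
  item 4: 1
  item 5: 8 − 4 = 4
  item 6: 1
  item 7: 6
  item 8: 4
Sum = 5 + 1 + 7 + 1 + 4 + 1 + 6 + 4 = 29

29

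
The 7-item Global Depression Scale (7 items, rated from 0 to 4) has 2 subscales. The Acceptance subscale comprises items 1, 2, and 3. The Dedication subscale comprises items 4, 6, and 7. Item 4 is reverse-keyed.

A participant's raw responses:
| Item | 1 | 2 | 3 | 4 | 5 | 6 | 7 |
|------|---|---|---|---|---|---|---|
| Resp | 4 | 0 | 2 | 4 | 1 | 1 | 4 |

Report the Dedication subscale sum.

Dedication items: 4, 6, 7.
Of these, item 4 is reverse-keyed; on a 0–4 scale, reversed = 4 − raw.
  item 4: 4 − 4 = 0
  item 6: 1
  item 7: 4
Sum = 0 + 1 + 4 = 5

5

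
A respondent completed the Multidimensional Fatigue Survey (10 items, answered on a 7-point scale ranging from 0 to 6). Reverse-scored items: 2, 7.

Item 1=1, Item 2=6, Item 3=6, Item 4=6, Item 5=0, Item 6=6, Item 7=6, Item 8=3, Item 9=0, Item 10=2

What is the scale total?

24

Reverse-scored items use 6 − raw:
  item 2: 6 − 6 = 0
  item 7: 6 − 6 = 0
Scored items: 1, 0, 6, 6, 0, 6, 0, 3, 0, 2
Total = 1 + 0 + 6 + 6 + 0 + 6 + 0 + 3 + 0 + 2 = 24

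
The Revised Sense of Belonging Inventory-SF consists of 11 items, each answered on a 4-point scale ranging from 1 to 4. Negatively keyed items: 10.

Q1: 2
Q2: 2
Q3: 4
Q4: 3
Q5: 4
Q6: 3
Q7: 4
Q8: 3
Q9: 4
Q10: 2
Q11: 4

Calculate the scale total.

Negatively keyed items use 5 − raw:
  item 10: 5 − 2 = 3
Scored items: 2, 2, 4, 3, 4, 3, 4, 3, 4, 3, 4
Total = 2 + 2 + 4 + 3 + 4 + 3 + 4 + 3 + 4 + 3 + 4 = 36

36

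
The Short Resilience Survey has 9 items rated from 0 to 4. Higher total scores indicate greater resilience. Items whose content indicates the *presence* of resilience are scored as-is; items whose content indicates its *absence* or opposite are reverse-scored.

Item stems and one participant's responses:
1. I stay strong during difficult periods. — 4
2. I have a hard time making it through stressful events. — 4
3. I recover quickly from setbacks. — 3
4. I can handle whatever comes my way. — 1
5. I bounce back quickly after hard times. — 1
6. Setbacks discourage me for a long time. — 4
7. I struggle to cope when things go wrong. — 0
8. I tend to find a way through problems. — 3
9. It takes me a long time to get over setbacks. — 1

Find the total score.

19

Items 2, 6, 7, 9 describe the absence/opposite of resilience → reverse-score.
reversed = (0+4) − raw = 4 − raw.
  item 1: 4
  item 2: 4 − 4 = 0
  item 3: 3
  item 4: 1
  item 5: 1
  item 6: 4 − 4 = 0
  item 7: 4 − 0 = 4
  item 8: 3
  item 9: 4 − 1 = 3
Total = 4 + 0 + 3 + 1 + 1 + 0 + 4 + 3 + 3 = 19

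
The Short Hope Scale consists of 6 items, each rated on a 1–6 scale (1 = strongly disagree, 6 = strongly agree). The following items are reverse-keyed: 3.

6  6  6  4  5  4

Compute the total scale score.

Reverse-coded items (reversed = (1+6) − raw = 7 − raw):
  item 3: 7 − 6 = 1
After reverse-coding: 6, 6, 1, 4, 5, 4
Total = 6 + 6 + 1 + 4 + 5 + 4 = 26

26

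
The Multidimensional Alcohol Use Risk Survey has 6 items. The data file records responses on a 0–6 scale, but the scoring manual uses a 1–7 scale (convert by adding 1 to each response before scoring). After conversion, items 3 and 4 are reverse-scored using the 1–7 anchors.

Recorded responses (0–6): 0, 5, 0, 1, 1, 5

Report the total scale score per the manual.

Convert to 1–7: 1, 6, 1, 2, 2, 6
Reverse-coded (reverse-coded value = 8 − response):
  item 3: 8 − 1 = 7
  item 4: 8 − 2 = 6
Scored: 1, 6, 7, 6, 2, 6
Total = 28

28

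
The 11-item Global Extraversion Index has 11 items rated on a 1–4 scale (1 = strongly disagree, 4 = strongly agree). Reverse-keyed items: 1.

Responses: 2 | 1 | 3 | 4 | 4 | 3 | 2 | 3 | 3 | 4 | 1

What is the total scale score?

31

Reversing item 1 with 5 − raw:
Total = (5−2) + 1 + 3 + 4 + 4 + 3 + 2 + 3 + 3 + 4 + 1
      = 3 + 1 + 3 + 4 + 4 + 3 + 2 + 3 + 3 + 4 + 1 = 31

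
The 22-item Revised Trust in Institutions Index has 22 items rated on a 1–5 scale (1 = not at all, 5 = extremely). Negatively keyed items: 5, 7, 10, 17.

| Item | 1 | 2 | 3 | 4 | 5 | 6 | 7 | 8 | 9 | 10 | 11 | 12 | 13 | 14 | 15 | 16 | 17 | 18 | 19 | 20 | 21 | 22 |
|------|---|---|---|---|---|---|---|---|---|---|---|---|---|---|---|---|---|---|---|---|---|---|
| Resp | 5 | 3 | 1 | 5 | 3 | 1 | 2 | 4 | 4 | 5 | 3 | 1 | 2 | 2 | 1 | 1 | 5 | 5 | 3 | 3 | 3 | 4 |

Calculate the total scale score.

Raw sum = 66. Negatively keyed items: 5, 7, 10, 17; their raw sum = 15.
Each reversal replaces raw with 6 − raw, changing the total by 6 − 2·raw per item.
Total = 66 + 4·6 − 2·15 = 66 + 24 − 30 = 60

60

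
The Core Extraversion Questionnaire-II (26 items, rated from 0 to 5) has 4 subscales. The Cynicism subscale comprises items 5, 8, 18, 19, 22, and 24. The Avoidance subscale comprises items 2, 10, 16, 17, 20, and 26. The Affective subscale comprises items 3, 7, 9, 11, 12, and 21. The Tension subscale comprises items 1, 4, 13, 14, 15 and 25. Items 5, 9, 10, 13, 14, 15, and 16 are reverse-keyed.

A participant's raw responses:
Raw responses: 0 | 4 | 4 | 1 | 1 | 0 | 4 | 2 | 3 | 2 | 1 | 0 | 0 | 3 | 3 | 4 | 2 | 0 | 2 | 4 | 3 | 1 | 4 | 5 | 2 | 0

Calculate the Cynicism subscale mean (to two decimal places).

Cynicism items: 5, 8, 18, 19, 22, 24.
Of these, item 5 is reverse-keyed; reverse-coded value = 5 − response.
  item 5: 5 − 1 = 4
  item 8: 2
  item 18: 0
  item 19: 2
  item 22: 1
  item 24: 5
Sum = 4 + 2 + 0 + 2 + 1 + 5 = 14
Mean = 14 / 6 = 2.33

2.33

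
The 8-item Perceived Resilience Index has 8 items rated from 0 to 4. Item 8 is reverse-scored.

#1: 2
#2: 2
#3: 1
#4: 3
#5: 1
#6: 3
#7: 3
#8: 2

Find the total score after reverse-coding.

17

Apply reverse scoring (reverse-coded value = 4 − response):
  item 8: 4 − 2 = 2
Scored items: 2, 2, 1, 3, 1, 3, 3, 2
Total = 2 + 2 + 1 + 3 + 1 + 3 + 3 + 2 = 17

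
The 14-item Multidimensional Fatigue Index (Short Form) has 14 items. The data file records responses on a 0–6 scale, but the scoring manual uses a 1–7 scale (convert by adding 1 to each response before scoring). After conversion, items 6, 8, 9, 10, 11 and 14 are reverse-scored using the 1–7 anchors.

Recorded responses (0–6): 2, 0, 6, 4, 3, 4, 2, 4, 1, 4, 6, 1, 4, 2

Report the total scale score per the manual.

Convert to 1–7: 3, 1, 7, 5, 4, 5, 3, 5, 2, 5, 7, 2, 5, 3
Reverse-coded (reverse-coded value = 8 − response):
  item 6: 8 − 5 = 3
  item 8: 8 − 5 = 3
  item 9: 8 − 2 = 6
  item 10: 8 − 5 = 3
  item 11: 8 − 7 = 1
  item 14: 8 − 3 = 5
Scored: 3, 1, 7, 5, 4, 3, 3, 3, 6, 3, 1, 2, 5, 5
Total = 51

51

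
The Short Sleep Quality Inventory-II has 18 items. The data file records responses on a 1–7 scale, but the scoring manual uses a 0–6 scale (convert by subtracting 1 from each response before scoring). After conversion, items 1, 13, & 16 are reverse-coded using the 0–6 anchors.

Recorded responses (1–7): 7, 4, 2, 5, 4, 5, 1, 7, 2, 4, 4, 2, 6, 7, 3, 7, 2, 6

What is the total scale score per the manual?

44

Convert to 0–6: 6, 3, 1, 4, 3, 4, 0, 6, 1, 3, 3, 1, 5, 6, 2, 6, 1, 5
Reverse-coded (reverse-coded value = 6 − response):
  item 1: 6 − 6 = 0
  item 13: 6 − 5 = 1
  item 16: 6 − 6 = 0
Scored: 0, 3, 1, 4, 3, 4, 0, 6, 1, 3, 3, 1, 1, 6, 2, 0, 1, 5
Total = 44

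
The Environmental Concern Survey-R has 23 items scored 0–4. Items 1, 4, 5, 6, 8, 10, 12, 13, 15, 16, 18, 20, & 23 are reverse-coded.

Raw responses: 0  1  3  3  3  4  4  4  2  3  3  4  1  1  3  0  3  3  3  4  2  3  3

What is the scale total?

Reversing items 1, 4, 5, 6, 8, 10, 12, 13, 15, 16, 18, 20 and 23 with 4 − raw:
Total = (4−0) + 1 + 3 + (4−3) + (4−3) + (4−4) + 4 + (4−4) + 2 + (4−3) + 3 + (4−4) + (4−1) + 1 + (4−3) + (4−0) + 3 + (4−3) + 3 + (4−4) + 2 + 3 + (4−3)
      = 4 + 1 + 3 + 1 + 1 + 0 + 4 + 0 + 2 + 1 + 3 + 0 + 3 + 1 + 1 + 4 + 3 + 1 + 3 + 0 + 2 + 3 + 1 = 42

42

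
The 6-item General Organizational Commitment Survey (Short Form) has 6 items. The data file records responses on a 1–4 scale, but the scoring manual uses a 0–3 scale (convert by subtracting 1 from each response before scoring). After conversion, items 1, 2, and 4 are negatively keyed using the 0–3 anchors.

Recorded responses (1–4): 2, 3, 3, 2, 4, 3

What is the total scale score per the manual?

12

Convert to 0–3: 1, 2, 2, 1, 3, 2
Reverse-coded (on a 0–3 scale, reversed = 3 − raw):
  item 1: 3 − 1 = 2
  item 2: 3 − 2 = 1
  item 4: 3 − 1 = 2
Scored: 2, 1, 2, 2, 3, 2
Total = 12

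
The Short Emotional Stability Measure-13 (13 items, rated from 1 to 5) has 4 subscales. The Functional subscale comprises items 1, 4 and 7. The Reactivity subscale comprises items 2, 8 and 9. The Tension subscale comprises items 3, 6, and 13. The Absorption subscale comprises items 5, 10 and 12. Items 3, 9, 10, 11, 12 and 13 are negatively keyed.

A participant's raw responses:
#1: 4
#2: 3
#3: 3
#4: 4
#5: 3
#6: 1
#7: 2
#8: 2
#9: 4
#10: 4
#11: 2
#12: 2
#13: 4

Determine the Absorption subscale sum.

Absorption items: 5, 10, 12.
Of these, items 10 & 12 are negatively keyed; on a 1–5 scale, reversed = 6 − raw.
  item 5: 3
  item 10: 6 − 4 = 2
  item 12: 6 − 2 = 4
Sum = 3 + 2 + 4 = 9

9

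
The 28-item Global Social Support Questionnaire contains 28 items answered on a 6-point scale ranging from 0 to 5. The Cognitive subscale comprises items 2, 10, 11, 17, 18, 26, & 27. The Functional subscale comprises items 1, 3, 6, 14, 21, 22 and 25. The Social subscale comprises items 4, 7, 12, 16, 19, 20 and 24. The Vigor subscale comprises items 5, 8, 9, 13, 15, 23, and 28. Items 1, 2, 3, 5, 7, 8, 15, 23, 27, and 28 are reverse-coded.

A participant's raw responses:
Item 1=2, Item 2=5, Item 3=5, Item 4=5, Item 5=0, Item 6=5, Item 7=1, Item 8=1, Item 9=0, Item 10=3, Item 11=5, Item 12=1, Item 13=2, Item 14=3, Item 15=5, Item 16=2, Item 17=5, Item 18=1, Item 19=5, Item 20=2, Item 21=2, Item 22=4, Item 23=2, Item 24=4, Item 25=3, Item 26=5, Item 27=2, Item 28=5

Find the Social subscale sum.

23

Social items: 4, 7, 12, 16, 19, 20, 24.
Of these, item 7 is reverse-coded; reversed = (0+5) − raw = 5 − raw.
  item 4: 5
  item 7: 5 − 1 = 4
  item 12: 1
  item 16: 2
  item 19: 5
  item 20: 2
  item 24: 4
Sum = 5 + 4 + 1 + 2 + 5 + 2 + 4 = 23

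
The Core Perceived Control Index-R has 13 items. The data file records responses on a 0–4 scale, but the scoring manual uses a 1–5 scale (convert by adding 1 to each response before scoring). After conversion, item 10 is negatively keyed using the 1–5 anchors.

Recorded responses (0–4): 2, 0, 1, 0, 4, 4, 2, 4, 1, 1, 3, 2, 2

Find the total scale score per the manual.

Convert to 1–5: 3, 1, 2, 1, 5, 5, 3, 5, 2, 2, 4, 3, 3
Reverse-coded (on a 1–5 scale, reversed = 6 − raw):
  item 10: 6 − 2 = 4
Scored: 3, 1, 2, 1, 5, 5, 3, 5, 2, 4, 4, 3, 3
Total = 41

41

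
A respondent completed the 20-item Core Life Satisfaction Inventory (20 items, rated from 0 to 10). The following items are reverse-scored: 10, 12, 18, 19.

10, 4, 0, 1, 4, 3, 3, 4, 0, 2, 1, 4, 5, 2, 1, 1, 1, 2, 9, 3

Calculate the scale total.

66

Raw sum = 60. Reverse-scored items: 10, 12, 18, 19; their raw sum = 17.
Each reversal replaces raw with 10 − raw, changing the total by 10 − 2·raw per item.
Total = 60 + 4·10 − 2·17 = 60 + 40 − 34 = 66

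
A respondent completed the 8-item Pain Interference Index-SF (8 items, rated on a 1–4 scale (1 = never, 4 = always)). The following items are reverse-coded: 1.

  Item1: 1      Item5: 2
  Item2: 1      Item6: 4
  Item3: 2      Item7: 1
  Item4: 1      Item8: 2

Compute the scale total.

17

Reversing item 1 with 5 − raw:
Total = (5−1) + 1 + 2 + 1 + 2 + 4 + 1 + 2
      = 4 + 1 + 2 + 1 + 2 + 4 + 1 + 2 = 17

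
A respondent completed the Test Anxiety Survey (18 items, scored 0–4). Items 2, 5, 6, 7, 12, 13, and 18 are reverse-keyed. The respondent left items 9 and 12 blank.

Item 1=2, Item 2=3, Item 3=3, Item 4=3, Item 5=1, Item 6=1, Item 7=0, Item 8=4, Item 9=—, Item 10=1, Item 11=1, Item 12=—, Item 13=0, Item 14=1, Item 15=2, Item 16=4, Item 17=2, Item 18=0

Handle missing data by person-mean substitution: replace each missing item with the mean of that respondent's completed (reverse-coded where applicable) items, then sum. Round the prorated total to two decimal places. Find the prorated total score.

47.25

Reverse-coded (on a 0–4 scale, reversed = 4 − raw):
  item 2: 4 − 3 = 1
  item 5: 4 − 1 = 3
  item 6: 4 − 1 = 3
  item 7: 4 − 0 = 4
  item 13: 4 − 0 = 4
  item 18: 4 − 0 = 4
Completed scored items (16 of 18): 2, 1, 3, 3, 3, 3, 4, 4, 1, 1, 4, 1, 2, 4, 2, 4; sum = 42.
Person mean = 42 / 16 ≈ 2.6250
Prorated total = (42 / 16) × 18 = 47.25 (to 2 dp)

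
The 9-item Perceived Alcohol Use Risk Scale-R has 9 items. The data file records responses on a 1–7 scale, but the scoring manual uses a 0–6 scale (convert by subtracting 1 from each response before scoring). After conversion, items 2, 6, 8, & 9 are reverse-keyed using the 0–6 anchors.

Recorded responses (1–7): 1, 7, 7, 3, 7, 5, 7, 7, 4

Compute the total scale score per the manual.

25

Convert to 0–6: 0, 6, 6, 2, 6, 4, 6, 6, 3
Reverse-coded (on a 0–6 scale, reversed = 6 − raw):
  item 2: 6 − 6 = 0
  item 6: 6 − 4 = 2
  item 8: 6 − 6 = 0
  item 9: 6 − 3 = 3
Scored: 0, 0, 6, 2, 6, 2, 6, 0, 3
Total = 25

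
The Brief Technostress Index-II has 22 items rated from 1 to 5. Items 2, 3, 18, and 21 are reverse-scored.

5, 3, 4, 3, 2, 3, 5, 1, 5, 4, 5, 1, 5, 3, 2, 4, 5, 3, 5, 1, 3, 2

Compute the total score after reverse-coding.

72

Raw sum = 74. Reverse-scored items: 2, 3, 18, 21; their raw sum = 13.
Each reversal replaces raw with 6 − raw, changing the total by 6 − 2·raw per item.
Total = 74 + 4·6 − 2·13 = 74 + 24 − 26 = 72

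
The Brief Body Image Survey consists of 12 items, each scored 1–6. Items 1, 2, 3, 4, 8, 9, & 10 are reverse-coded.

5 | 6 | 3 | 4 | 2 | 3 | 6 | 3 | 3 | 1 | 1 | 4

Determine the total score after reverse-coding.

Apply reverse scoring (on a 1–6 scale, reversed = 7 − raw):
  item 1: 7 − 5 = 2
  item 2: 7 − 6 = 1
  item 3: 7 − 3 = 4
  item 4: 7 − 4 = 3
  item 8: 7 − 3 = 4
  item 9: 7 − 3 = 4
  item 10: 7 − 1 = 6
Scored items: 2, 1, 4, 3, 2, 3, 6, 4, 4, 6, 1, 4
Total = 2 + 1 + 4 + 3 + 2 + 3 + 6 + 4 + 4 + 6 + 1 + 4 = 40

40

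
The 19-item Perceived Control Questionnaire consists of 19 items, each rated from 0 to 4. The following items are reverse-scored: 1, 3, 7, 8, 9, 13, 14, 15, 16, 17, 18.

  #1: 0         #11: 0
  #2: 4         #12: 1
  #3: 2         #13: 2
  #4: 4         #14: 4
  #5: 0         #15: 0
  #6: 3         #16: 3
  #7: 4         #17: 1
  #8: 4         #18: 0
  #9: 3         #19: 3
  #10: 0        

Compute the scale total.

36

Raw sum = 38. Reverse-scored items: 1, 3, 7, 8, 9, 13, 14, 15, 16, 17, 18; their raw sum = 23.
Each reversal replaces raw with 4 − raw, changing the total by 4 − 2·raw per item.
Total = 38 + 11·4 − 2·23 = 38 + 44 − 46 = 36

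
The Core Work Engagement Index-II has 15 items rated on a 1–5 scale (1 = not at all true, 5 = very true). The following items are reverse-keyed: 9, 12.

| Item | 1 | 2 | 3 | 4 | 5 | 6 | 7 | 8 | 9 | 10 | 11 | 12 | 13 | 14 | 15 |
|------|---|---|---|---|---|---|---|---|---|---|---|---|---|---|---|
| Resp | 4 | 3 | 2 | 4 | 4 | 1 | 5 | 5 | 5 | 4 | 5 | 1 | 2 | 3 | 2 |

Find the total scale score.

50

Raw sum = 50. Reverse-keyed items: 9, 12; their raw sum = 6.
Each reversal replaces raw with 6 − raw, changing the total by 6 − 2·raw per item.
Total = 50 + 2·6 − 2·6 = 50 + 12 − 12 = 50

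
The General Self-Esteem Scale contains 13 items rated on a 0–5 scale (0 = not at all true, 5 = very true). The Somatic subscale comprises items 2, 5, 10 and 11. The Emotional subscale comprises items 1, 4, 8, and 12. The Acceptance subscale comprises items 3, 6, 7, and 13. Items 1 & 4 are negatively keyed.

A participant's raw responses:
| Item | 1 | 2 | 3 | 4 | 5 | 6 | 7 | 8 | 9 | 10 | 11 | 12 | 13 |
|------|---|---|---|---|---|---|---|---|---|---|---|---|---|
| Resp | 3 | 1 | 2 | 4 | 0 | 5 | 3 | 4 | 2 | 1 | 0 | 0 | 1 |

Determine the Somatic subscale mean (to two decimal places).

0.50

Somatic items: 2, 5, 10, 11.
  item 2: 1
  item 5: 0
  item 10: 1
  item 11: 0
Sum = 1 + 0 + 1 + 0 = 2
Mean = 2 / 4 = 0.50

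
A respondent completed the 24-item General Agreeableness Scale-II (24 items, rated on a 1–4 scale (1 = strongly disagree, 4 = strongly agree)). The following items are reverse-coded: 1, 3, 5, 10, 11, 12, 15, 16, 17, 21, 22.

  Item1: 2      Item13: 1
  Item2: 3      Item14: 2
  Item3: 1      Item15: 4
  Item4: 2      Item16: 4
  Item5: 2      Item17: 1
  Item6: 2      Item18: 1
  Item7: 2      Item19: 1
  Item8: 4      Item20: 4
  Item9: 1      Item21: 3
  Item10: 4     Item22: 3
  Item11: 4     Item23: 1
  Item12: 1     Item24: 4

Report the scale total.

54

Raw sum = 57. Reverse-coded items: 1, 3, 5, 10, 11, 12, 15, 16, 17, 21, 22; their raw sum = 29.
Each reversal replaces raw with 5 − raw, changing the total by 5 − 2·raw per item.
Total = 57 + 11·5 − 2·29 = 57 + 55 − 58 = 54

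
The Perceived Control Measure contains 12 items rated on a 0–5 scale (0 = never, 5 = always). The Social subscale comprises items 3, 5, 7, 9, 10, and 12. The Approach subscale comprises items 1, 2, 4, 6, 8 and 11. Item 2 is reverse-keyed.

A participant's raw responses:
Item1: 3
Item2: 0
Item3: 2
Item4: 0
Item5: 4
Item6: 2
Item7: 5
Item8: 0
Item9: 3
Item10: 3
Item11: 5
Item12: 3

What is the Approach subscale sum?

Approach items: 1, 2, 4, 6, 8, 11.
Of these, item 2 is reverse-keyed; reversed = (0+5) − raw = 5 − raw.
  item 1: 3
  item 2: 5 − 0 = 5
  item 4: 0
  item 6: 2
  item 8: 0
  item 11: 5
Sum = 3 + 5 + 0 + 2 + 0 + 5 = 15

15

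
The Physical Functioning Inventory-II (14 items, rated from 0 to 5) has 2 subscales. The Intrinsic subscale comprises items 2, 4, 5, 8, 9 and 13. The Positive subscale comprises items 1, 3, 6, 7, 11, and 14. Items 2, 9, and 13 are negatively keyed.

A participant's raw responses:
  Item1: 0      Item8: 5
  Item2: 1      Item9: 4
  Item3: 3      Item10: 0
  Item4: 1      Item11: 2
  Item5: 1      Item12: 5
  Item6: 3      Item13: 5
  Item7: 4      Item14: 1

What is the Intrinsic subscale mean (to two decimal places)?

2.00

Intrinsic items: 2, 4, 5, 8, 9, 13.
Of these, items 2, 9 and 13 are negatively keyed; on a 0–5 scale, reversed = 5 − raw.
  item 2: 5 − 1 = 4
  item 4: 1
  item 5: 1
  item 8: 5
  item 9: 5 − 4 = 1
  item 13: 5 − 5 = 0
Sum = 4 + 1 + 1 + 5 + 1 + 0 = 12
Mean = 12 / 6 = 2.00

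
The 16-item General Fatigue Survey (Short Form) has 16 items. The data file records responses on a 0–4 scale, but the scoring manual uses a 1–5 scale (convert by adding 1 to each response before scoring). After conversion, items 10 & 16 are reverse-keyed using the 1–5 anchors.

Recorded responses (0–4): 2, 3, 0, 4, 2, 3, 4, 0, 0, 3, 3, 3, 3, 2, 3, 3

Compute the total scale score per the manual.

50

Convert to 1–5: 3, 4, 1, 5, 3, 4, 5, 1, 1, 4, 4, 4, 4, 3, 4, 4
Reverse-coded (on a 1–5 scale, reversed = 6 − raw):
  item 10: 6 − 4 = 2
  item 16: 6 − 4 = 2
Scored: 3, 4, 1, 5, 3, 4, 5, 1, 1, 2, 4, 4, 4, 3, 4, 2
Total = 50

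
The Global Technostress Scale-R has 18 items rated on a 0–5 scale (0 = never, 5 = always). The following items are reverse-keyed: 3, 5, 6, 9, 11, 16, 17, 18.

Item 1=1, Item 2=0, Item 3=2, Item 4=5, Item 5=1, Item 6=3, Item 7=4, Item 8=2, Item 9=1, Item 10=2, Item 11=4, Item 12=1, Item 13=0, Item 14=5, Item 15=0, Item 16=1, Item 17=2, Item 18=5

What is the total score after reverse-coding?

41

Raw sum = 39. Reverse-keyed items: 3, 5, 6, 9, 11, 16, 17, 18; their raw sum = 19.
Each reversal replaces raw with 5 − raw, changing the total by 5 − 2·raw per item.
Total = 39 + 8·5 − 2·19 = 39 + 40 − 38 = 41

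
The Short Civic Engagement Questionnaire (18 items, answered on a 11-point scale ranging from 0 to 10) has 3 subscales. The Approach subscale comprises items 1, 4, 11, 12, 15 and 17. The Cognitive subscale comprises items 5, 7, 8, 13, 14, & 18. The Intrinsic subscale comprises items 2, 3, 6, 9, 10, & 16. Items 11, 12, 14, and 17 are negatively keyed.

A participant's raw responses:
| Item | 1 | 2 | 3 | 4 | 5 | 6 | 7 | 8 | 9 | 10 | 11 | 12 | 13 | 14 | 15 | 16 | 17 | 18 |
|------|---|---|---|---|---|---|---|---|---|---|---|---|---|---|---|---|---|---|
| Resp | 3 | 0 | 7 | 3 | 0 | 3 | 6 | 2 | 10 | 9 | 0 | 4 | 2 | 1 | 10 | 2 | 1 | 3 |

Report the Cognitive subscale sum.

Cognitive items: 5, 7, 8, 13, 14, 18.
Of these, item 14 is negatively keyed; on a 0–10 scale, reversed = 10 − raw.
  item 5: 0
  item 7: 6
  item 8: 2
  item 13: 2
  item 14: 10 − 1 = 9
  item 18: 3
Sum = 0 + 6 + 2 + 2 + 9 + 3 = 22

22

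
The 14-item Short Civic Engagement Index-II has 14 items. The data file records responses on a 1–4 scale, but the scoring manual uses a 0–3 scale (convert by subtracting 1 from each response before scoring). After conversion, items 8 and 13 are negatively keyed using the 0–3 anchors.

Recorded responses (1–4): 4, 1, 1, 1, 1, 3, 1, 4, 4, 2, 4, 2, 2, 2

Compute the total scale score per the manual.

16

Convert to 0–3: 3, 0, 0, 0, 0, 2, 0, 3, 3, 1, 3, 1, 1, 1
Reverse-coded (reverse-coded value = 3 − response):
  item 8: 3 − 3 = 0
  item 13: 3 − 1 = 2
Scored: 3, 0, 0, 0, 0, 2, 0, 0, 3, 1, 3, 1, 2, 1
Total = 16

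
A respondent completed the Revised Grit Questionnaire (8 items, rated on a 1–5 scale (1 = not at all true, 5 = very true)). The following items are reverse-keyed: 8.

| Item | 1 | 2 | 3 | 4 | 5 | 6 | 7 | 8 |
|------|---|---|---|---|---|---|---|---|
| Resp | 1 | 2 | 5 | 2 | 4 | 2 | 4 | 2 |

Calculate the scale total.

24

Apply reverse scoring (reversed = (1+5) − raw = 6 − raw):
  item 8: 6 − 2 = 4
Scored items: 1, 2, 5, 2, 4, 2, 4, 4
Total = 1 + 2 + 5 + 2 + 4 + 2 + 4 + 4 = 24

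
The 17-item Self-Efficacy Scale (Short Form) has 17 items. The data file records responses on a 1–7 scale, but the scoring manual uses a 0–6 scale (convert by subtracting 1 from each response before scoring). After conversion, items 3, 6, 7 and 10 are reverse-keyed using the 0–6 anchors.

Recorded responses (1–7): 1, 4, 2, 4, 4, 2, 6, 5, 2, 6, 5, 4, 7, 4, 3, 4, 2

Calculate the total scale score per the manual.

Convert to 0–6: 0, 3, 1, 3, 3, 1, 5, 4, 1, 5, 4, 3, 6, 3, 2, 3, 1
Reverse-coded (reversed = (0+6) − raw = 6 − raw):
  item 3: 6 − 1 = 5
  item 6: 6 − 1 = 5
  item 7: 6 − 5 = 1
  item 10: 6 − 5 = 1
Scored: 0, 3, 5, 3, 3, 5, 1, 4, 1, 1, 4, 3, 6, 3, 2, 3, 1
Total = 48

48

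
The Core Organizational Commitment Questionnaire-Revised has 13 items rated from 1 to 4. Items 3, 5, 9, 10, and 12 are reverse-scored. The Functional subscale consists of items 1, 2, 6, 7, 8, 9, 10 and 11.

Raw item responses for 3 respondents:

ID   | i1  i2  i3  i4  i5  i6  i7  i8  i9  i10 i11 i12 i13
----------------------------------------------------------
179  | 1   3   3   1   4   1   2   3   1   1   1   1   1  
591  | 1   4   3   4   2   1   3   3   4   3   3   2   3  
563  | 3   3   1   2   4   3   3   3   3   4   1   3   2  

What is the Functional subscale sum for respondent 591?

18

Respondent 591 raw: 1, 4, 3, 4, 2, 1, 3, 3, 4, 3, 3, 2, 3.
Functional items: 1, 2, 6, 7, 8, 9, 10, 11.
Reverse-coded (reverse-coded value = 5 − response):
  item 1: 1
  item 2: 4
  item 6: 1
  item 7: 3
  item 8: 3
  item 9: 5 − 4 = 1
  item 10: 5 − 3 = 2
  item 11: 3
Sum = 1 + 4 + 1 + 3 + 3 + 1 + 2 + 3 = 18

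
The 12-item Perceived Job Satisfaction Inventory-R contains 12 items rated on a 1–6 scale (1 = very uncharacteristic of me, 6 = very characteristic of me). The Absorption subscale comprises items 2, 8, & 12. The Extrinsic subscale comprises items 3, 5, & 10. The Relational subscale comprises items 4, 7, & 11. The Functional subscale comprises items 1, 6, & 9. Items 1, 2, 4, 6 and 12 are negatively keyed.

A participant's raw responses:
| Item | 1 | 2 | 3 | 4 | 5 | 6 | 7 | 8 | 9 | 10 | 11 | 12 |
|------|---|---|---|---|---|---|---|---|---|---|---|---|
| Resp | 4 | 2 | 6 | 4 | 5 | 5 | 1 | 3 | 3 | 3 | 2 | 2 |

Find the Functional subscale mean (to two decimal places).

Functional items: 1, 6, 9.
Of these, items 1 & 6 are negatively keyed; reverse-coded value = 7 − response.
  item 1: 7 − 4 = 3
  item 6: 7 − 5 = 2
  item 9: 3
Sum = 3 + 2 + 3 = 8
Mean = 8 / 3 = 2.67

2.67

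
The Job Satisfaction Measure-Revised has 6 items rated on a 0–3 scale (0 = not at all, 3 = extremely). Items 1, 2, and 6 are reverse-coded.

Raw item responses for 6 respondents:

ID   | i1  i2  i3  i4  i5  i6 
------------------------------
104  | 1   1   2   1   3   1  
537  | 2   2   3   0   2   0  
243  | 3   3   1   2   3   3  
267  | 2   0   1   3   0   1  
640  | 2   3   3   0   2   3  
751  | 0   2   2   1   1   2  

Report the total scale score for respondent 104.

12

Respondent 104 raw: 1, 1, 2, 1, 3, 1.
Reverse-coded (reverse-coded value = 3 − response):
  item 1: 3 − 1 = 2
  item 2: 3 − 1 = 2
  item 3: 2
  item 4: 1
  item 5: 3
  item 6: 3 − 1 = 2
Sum = 2 + 2 + 2 + 1 + 3 + 2 = 12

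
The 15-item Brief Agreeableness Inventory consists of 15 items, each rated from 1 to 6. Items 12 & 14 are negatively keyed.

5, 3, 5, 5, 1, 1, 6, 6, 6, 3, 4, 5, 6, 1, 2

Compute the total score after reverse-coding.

Apply reverse scoring (reversed = (1+6) − raw = 7 − raw):
  item 12: 7 − 5 = 2
  item 14: 7 − 1 = 6
After reverse-coding: 5, 3, 5, 5, 1, 1, 6, 6, 6, 3, 4, 2, 6, 6, 2
Total = 5 + 3 + 5 + 5 + 1 + 1 + 6 + 6 + 6 + 3 + 4 + 2 + 6 + 6 + 2 = 61

61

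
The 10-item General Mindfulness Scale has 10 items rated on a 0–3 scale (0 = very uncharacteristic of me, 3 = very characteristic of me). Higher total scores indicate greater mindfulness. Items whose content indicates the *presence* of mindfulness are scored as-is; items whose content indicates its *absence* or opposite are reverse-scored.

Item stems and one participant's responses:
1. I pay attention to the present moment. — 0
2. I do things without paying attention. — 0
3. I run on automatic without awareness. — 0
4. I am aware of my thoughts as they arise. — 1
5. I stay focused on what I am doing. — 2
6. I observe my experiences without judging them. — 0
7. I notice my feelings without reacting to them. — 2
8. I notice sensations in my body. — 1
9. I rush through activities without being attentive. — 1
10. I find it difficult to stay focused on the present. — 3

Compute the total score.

14

Items 2, 3, 9, 10 describe the absence/opposite of mindfulness → reverse-score.
on a 0–3 scale, reversed = 3 − raw.
  item 1: 0
  item 2: 3 − 0 = 3
  item 3: 3 − 0 = 3
  item 4: 1
  item 5: 2
  item 6: 0
  item 7: 2
  item 8: 1
  item 9: 3 − 1 = 2
  item 10: 3 − 3 = 0
Total = 0 + 3 + 3 + 1 + 2 + 0 + 2 + 1 + 2 + 0 = 14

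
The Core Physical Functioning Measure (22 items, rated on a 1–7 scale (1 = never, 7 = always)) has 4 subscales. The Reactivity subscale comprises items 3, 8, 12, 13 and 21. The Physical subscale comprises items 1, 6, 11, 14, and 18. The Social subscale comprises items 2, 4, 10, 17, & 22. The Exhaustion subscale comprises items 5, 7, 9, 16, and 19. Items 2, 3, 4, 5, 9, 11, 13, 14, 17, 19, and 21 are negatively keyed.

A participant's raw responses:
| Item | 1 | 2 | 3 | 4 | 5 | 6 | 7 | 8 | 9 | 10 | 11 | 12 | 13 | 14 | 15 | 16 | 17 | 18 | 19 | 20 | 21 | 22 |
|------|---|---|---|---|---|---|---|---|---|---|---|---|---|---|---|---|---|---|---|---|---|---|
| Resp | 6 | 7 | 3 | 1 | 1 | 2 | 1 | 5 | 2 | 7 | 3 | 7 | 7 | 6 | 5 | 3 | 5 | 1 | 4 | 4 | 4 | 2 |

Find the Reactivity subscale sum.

Reactivity items: 3, 8, 12, 13, 21.
Of these, items 3, 13, & 21 are negatively keyed; reversed = (1+7) − raw = 8 − raw.
  item 3: 8 − 3 = 5
  item 8: 5
  item 12: 7
  item 13: 8 − 7 = 1
  item 21: 8 − 4 = 4
Sum = 5 + 5 + 7 + 1 + 4 = 22

22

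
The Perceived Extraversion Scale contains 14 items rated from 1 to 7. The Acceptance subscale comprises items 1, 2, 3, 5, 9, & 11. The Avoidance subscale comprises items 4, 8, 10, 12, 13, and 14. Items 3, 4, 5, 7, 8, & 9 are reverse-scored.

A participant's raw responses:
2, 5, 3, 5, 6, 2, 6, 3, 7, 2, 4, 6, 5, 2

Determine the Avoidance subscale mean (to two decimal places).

3.83

Avoidance items: 4, 8, 10, 12, 13, 14.
Of these, items 4 & 8 are reverse-scored; reversed = (1+7) − raw = 8 − raw.
  item 4: 8 − 5 = 3
  item 8: 8 − 3 = 5
  item 10: 2
  item 12: 6
  item 13: 5
  item 14: 2
Sum = 3 + 5 + 2 + 6 + 5 + 2 = 23
Mean = 23 / 6 = 3.83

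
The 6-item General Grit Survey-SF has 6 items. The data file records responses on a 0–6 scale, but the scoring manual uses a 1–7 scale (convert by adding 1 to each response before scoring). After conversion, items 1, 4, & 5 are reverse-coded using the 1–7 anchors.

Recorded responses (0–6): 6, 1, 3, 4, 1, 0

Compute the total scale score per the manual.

17

Convert to 1–7: 7, 2, 4, 5, 2, 1
Reverse-coded (reverse-coded value = 8 − response):
  item 1: 8 − 7 = 1
  item 4: 8 − 5 = 3
  item 5: 8 − 2 = 6
Scored: 1, 2, 4, 3, 6, 1
Total = 17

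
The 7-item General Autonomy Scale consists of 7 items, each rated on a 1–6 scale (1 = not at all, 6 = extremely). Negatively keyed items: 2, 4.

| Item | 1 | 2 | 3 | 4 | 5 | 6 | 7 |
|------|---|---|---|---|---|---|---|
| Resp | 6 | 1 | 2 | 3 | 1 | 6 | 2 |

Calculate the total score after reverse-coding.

27

Raw sum = 21. Negatively keyed items: 2, 4; their raw sum = 4.
Each reversal replaces raw with 7 − raw, changing the total by 7 − 2·raw per item.
Total = 21 + 2·7 − 2·4 = 21 + 14 − 8 = 27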